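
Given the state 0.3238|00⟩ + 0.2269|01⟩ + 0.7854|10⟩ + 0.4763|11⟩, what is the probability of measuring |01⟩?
0.05148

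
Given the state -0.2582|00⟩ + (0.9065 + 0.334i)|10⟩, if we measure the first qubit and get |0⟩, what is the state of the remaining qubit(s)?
-|0⟩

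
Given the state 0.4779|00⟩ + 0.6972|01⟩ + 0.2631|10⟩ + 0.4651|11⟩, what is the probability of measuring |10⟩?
0.06922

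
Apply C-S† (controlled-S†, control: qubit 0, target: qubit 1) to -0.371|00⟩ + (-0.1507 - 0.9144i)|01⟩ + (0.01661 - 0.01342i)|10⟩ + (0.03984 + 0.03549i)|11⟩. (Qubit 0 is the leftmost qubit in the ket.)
-0.371|00⟩ + (-0.1507 - 0.9144i)|01⟩ + (0.01661 - 0.01342i)|10⟩ + (0.03549 - 0.03984i)|11⟩

C-S† leaves the control-|0⟩ kets |00⟩, |01⟩ unchanged and applies S† to qubit 1 on the control-|1⟩ pair (|10⟩, |11⟩).
S† = [[1, 0], [0, -i]].
With a = amp(|10⟩) = (0.01661 - 0.01342i) and b = amp(|11⟩) = (0.03984 + 0.03549i):
new amp(|10⟩) = (1)·a = (0.01661 - 0.01342i)
new amp(|11⟩) = (-i)·b = (0.03549 - 0.03984i)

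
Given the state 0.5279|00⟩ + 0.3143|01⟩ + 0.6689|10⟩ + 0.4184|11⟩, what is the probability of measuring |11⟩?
0.1751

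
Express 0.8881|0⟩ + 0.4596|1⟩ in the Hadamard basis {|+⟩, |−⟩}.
0.953|+⟩ + 0.303|−⟩

With |ψ⟩ = α|0⟩ + β|1⟩, the Hadamard-basis coefficients are ⟨+|ψ⟩ = (α + β)/√2 and ⟨−|ψ⟩ = (α − β)/√2.
Here α = 0.8881, β = 0.4596: (α + β)/√2 = 0.953, (α − β)/√2 = 0.303.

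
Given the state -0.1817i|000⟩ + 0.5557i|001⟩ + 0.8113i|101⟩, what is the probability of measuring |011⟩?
0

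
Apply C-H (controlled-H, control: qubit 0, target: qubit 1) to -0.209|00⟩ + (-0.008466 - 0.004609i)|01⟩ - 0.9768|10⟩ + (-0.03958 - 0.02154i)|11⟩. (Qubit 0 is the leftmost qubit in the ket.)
-0.209|00⟩ + (-0.008466 - 0.004609i)|01⟩ + (-0.7187 - 0.01523i)|10⟩ + (-0.6627 + 0.01523i)|11⟩

C-H leaves the control-|0⟩ kets |00⟩, |01⟩ unchanged and applies H to qubit 1 on the control-|1⟩ pair (|10⟩, |11⟩).
H = [[1/√2, 1/√2], [1/√2, -1/√2]].
With a = amp(|10⟩) = -0.9768 and b = amp(|11⟩) = (-0.03958 - 0.02154i):
new amp(|10⟩) = (1/√2)·a + (1/√2)·b = (-0.7187 - 0.01523i)
new amp(|11⟩) = (1/√2)·a + (-1/√2)·b = (-0.6627 + 0.01523i)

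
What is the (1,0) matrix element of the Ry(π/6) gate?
0.2588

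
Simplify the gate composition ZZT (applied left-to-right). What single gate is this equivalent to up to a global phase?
T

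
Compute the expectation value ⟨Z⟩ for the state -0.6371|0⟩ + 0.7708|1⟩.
-0.1882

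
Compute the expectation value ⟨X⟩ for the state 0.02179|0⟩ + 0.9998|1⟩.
0.04357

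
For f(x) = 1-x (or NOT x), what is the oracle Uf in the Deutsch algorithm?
CNOT followed by I ⊗ X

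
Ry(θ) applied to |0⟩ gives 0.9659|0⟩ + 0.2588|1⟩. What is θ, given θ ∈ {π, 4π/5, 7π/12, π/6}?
π/6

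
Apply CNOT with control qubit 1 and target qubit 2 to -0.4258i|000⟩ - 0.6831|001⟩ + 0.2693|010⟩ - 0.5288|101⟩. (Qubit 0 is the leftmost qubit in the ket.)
-0.4258i|000⟩ - 0.6831|001⟩ + 0.2693|011⟩ - 0.5288|101⟩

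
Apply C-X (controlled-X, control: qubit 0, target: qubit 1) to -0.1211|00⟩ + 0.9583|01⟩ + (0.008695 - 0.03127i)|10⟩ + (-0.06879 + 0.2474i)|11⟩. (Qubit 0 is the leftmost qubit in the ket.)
-0.1211|00⟩ + 0.9583|01⟩ + (-0.06879 + 0.2474i)|10⟩ + (0.008695 - 0.03127i)|11⟩

C-X leaves the control-|0⟩ kets |00⟩, |01⟩ unchanged and applies X to qubit 1 on the control-|1⟩ pair (|10⟩, |11⟩).
X = [[0, 1], [1, 0]].
With a = amp(|10⟩) = (0.008695 - 0.03127i) and b = amp(|11⟩) = (-0.06879 + 0.2474i):
new amp(|10⟩) = (1)·b = (-0.06879 + 0.2474i)
new amp(|11⟩) = (1)·a = (0.008695 - 0.03127i)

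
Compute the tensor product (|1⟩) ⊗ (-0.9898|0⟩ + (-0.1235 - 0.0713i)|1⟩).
-0.9898|10⟩ + (-0.1235 - 0.0713i)|11⟩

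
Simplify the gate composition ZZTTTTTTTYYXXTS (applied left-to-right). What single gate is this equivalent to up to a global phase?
S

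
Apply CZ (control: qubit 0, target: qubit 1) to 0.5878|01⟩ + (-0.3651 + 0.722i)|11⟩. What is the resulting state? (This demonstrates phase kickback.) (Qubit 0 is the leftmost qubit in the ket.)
0.5878|01⟩ + (0.3651 - 0.722i)|11⟩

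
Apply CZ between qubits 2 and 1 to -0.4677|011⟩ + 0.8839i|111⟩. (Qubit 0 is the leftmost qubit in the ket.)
0.4677|011⟩ - 0.8839i|111⟩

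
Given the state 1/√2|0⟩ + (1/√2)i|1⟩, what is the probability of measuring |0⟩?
1/2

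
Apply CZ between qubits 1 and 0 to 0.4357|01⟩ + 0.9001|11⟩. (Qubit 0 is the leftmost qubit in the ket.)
0.4357|01⟩ - 0.9001|11⟩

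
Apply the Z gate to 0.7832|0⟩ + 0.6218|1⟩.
0.7832|0⟩ - 0.6218|1⟩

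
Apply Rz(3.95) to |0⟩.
(-0.3933 - 0.9194i)|0⟩

Rz(3.95) = [[e^(−iθ/2), 0], [0, e^(iθ/2)]] with e^(±iθ/2) = cos(θ/2) ± i·sin(θ/2); θ = 3.95, cos(θ/2) ≈ -0.393287, sin(θ/2) ≈ 0.919416.
With a = amp(|0⟩) = 1 and b = amp(|1⟩) = 0:
new amp(|0⟩) = (-0.393287 - 0.919416i)·a = (-0.3933 - 0.9194i)
new amp(|1⟩) = (-0.393287 + 0.919416i)·b = 0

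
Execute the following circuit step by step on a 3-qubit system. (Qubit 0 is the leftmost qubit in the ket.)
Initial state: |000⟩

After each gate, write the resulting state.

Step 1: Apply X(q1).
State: |010⟩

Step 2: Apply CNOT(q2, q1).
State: |010⟩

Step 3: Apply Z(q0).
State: |010⟩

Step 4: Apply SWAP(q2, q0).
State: |010⟩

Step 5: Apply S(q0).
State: |010⟩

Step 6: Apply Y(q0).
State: i|110⟩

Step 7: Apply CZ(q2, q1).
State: i|110⟩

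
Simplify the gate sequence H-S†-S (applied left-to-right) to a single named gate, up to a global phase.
H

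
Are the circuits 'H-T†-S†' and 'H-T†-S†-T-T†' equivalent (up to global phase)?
Yes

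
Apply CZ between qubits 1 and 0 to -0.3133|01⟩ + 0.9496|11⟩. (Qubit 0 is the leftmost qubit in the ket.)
-0.3133|01⟩ - 0.9496|11⟩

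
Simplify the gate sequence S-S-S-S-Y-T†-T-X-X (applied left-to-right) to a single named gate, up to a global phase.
Y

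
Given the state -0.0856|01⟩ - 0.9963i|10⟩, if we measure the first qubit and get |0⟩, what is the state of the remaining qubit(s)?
-|1⟩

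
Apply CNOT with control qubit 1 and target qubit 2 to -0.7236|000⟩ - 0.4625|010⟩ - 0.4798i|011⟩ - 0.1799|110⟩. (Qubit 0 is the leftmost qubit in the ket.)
-0.7236|000⟩ - 0.4798i|010⟩ - 0.4625|011⟩ - 0.1799|111⟩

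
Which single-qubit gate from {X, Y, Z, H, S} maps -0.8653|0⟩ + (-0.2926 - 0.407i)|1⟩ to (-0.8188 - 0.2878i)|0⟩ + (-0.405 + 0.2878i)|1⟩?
H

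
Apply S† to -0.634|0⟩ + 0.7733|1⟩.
-0.634|0⟩ - 0.7733i|1⟩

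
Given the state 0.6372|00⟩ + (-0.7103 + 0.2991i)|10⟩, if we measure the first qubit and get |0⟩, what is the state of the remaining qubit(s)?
|0⟩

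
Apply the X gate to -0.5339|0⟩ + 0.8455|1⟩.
0.8455|0⟩ - 0.5339|1⟩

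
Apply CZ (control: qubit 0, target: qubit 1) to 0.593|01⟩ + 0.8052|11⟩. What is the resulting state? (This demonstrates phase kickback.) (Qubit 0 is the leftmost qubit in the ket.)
0.593|01⟩ - 0.8052|11⟩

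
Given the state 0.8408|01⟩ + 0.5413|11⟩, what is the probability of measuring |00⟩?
0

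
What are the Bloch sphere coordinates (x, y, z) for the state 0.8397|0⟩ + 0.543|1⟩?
(0.9119, 0, 0.4102)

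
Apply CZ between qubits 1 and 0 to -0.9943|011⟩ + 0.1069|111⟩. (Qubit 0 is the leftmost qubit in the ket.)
-0.9943|011⟩ - 0.1069|111⟩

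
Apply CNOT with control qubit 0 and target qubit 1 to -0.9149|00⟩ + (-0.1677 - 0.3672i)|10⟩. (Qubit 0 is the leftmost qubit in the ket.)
-0.9149|00⟩ + (-0.1677 - 0.3672i)|11⟩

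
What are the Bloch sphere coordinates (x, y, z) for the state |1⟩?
(0, 0, -1)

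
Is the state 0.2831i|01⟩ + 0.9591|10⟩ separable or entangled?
Entangled

Writing the state as a|00⟩ + b|01⟩ + c|10⟩ + d|11⟩, it is a product state iff ad − bc = 0.
Here (a, b, c, d) = (0, 0.2831i, 0.9591, 0): ad − bc = (0)(0) − (0.2831i)(0.9591) = -0.2715i ≠ 0, so the state is entangled.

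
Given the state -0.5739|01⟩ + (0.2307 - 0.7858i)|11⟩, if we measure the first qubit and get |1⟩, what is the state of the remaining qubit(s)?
(0.2817 - 0.9595i)|1⟩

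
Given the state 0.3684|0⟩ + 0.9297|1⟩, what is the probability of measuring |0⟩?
0.1357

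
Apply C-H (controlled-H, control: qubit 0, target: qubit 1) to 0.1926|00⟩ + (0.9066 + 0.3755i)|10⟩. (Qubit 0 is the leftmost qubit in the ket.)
0.1926|00⟩ + (0.6411 + 0.2655i)|10⟩ + (0.6411 + 0.2655i)|11⟩

C-H leaves the control-|0⟩ kets |00⟩, |01⟩ unchanged and applies H to qubit 1 on the control-|1⟩ pair (|10⟩, |11⟩).
H = [[1/√2, 1/√2], [1/√2, -1/√2]].
With a = amp(|10⟩) = (0.9066 + 0.3755i) and b = amp(|11⟩) = 0:
new amp(|10⟩) = (1/√2)·a + (1/√2)·b = (0.6411 + 0.2655i)
new amp(|11⟩) = (1/√2)·a + (-1/√2)·b = (0.6411 + 0.2655i)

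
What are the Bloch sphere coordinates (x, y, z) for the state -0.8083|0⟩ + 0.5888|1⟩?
(-0.9519, 0, 0.3067)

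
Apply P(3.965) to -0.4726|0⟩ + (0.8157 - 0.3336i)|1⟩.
-0.4726|0⟩ + (-0.7991 - 0.3715i)|1⟩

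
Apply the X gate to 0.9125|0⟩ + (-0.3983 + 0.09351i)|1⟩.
(-0.3983 + 0.09351i)|0⟩ + 0.9125|1⟩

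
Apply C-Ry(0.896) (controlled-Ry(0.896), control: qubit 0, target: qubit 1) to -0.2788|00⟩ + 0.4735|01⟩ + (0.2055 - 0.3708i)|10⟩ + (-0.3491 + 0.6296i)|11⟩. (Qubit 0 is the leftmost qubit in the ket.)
-0.2788|00⟩ + 0.4735|01⟩ + (0.3364 - 0.6069i)|10⟩ + (-0.2256 + 0.4069i)|11⟩

C-Ry(0.896) leaves the control-|0⟩ kets |00⟩, |01⟩ unchanged and applies Ry(0.896) to qubit 1 on the control-|1⟩ pair (|10⟩, |11⟩).
Ry(0.896) = [[cos(θ/2), −sin(θ/2)], [sin(θ/2), cos(θ/2)]]; θ = 0.896, cos(θ/2) ≈ 0.901315, sin(θ/2) ≈ 0.433164.
With a = amp(|10⟩) = (0.2055 - 0.3708i) and b = amp(|11⟩) = (-0.3491 + 0.6296i):
new amp(|10⟩) = (0.901315)·a + (-0.433164)·b = (0.3364 - 0.6069i)
new amp(|11⟩) = (0.433164)·a + (0.901315)·b = (-0.2256 + 0.4069i)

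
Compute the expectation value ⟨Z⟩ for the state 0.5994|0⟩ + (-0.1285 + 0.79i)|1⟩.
-0.2813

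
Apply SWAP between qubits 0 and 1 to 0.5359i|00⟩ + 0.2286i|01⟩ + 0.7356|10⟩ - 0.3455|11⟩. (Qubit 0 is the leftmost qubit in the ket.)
0.5359i|00⟩ + 0.7356|01⟩ + 0.2286i|10⟩ - 0.3455|11⟩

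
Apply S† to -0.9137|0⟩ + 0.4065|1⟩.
-0.9137|0⟩ - 0.4065i|1⟩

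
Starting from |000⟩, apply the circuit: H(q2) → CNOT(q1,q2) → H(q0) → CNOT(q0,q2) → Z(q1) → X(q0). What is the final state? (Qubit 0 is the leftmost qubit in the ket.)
1/2|000⟩ + 1/2|001⟩ + 1/2|100⟩ + 1/2|101⟩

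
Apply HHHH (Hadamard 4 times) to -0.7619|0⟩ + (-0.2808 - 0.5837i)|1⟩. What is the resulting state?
-0.7619|0⟩ + (-0.2808 - 0.5837i)|1⟩

H² = I, so an even number of Hadamards cancels: H^4 = I and the state is unchanged.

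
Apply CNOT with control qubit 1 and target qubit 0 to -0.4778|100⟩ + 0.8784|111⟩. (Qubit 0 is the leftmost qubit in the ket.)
0.8784|011⟩ - 0.4778|100⟩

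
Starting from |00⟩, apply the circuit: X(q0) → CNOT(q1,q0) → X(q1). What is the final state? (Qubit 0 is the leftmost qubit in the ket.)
|11⟩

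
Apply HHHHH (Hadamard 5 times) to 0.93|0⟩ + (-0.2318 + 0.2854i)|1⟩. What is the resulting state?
(0.4937 + 0.2018i)|0⟩ + (0.8215 - 0.2018i)|1⟩

H² = I, so H^5 = H: a single Hadamard. With (a, b) = (0.93, (-0.2318 + 0.2854i)), H gives ((a + b)/√2, (a − b)/√2) = ((0.4937 + 0.2018i), (0.8215 - 0.2018i)).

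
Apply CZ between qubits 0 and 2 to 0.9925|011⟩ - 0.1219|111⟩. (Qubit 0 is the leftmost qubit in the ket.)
0.9925|011⟩ + 0.1219|111⟩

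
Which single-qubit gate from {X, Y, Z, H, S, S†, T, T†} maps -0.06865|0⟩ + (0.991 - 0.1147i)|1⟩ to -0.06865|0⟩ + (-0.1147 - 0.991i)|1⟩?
S†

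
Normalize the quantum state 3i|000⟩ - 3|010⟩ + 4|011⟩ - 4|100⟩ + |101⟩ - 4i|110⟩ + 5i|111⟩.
0.3128i|000⟩ - 0.3128|010⟩ + 0.417|011⟩ - 0.417|100⟩ + 0.1043|101⟩ - 0.417i|110⟩ + 0.5213i|111⟩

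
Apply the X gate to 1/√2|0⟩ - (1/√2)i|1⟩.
-(1/√2)i|0⟩ + 1/√2|1⟩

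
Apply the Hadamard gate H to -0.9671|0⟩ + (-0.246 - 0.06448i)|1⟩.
(-0.8578 - 0.04559i)|0⟩ + (-0.5099 + 0.04559i)|1⟩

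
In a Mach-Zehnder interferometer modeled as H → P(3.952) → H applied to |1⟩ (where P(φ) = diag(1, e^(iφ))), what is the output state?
(0.8446 + 0.3623i)|0⟩ + (0.1554 - 0.3623i)|1⟩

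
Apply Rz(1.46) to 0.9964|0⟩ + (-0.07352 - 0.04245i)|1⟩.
(0.7425 - 0.6645i)|0⟩ + (-0.02648 - 0.08066i)|1⟩

Rz(1.46) = [[e^(−iθ/2), 0], [0, e^(iθ/2)]] with e^(±iθ/2) = cos(θ/2) ± i·sin(θ/2); θ = 1.46, cos(θ/2) ≈ 0.745174, sin(θ/2) ≈ 0.66687.
With a = amp(|0⟩) = 0.9964 and b = amp(|1⟩) = (-0.07352 - 0.04245i):
new amp(|0⟩) = (0.745174 - 0.66687i)·a = (0.7425 - 0.6645i)
new amp(|1⟩) = (0.745174 + 0.66687i)·b = (-0.02648 - 0.08066i)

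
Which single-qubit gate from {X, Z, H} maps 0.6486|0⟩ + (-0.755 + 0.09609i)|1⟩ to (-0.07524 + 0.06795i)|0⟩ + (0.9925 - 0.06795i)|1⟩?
H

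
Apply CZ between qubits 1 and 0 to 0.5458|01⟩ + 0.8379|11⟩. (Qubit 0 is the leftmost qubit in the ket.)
0.5458|01⟩ - 0.8379|11⟩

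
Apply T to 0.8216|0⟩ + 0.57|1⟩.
0.8216|0⟩ + (0.4031 + 0.4031i)|1⟩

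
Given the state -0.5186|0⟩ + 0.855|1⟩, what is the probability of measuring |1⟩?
0.731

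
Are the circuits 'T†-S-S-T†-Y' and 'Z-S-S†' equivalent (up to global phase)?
No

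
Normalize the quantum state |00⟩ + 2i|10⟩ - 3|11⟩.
0.2673|00⟩ + 0.5345i|10⟩ - 0.8018|11⟩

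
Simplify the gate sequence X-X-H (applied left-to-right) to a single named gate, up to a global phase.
H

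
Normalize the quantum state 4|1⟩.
|1⟩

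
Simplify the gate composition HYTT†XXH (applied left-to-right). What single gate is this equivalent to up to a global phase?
Y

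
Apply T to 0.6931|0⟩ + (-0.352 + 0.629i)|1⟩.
0.6931|0⟩ + (-0.6937 + 0.1959i)|1⟩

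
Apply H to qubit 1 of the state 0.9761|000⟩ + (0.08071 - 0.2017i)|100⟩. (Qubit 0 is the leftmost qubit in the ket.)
0.6902|000⟩ + 0.6902|010⟩ + (0.05707 - 0.1426i)|100⟩ + (0.05707 - 0.1426i)|110⟩

H on qubit 1 mixes each pair of kets that differ only in qubit 1: amplitudes (a, b) of (|…0…⟩, |…1…⟩) become ((a + b)/√2, (a − b)/√2). Kets absent from the input have amplitude 0.
(|000⟩, |010⟩): (a, b) = (0.9761, 0) → (0.6902, 0.6902)
(|100⟩, |110⟩): (a, b) = ((0.08071 - 0.2017i), 0) → ((0.05707 - 0.1426i), (0.05707 - 0.1426i))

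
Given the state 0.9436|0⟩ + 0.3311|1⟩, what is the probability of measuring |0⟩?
0.8904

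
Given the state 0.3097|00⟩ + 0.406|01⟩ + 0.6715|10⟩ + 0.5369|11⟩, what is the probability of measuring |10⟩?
0.4509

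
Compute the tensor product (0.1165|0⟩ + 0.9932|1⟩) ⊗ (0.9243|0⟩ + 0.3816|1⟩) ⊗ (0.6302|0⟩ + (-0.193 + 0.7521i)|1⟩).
0.06786|000⟩ + (-0.02078 + 0.08099i)|001⟩ + 0.02802|010⟩ + (-0.00858 + 0.03344i)|011⟩ + 0.5785|100⟩ + (-0.1772 + 0.6904i)|101⟩ + 0.2388|110⟩ + (-0.07315 + 0.285i)|111⟩

amp(|b₁b₂…⟩) = product of the factor amplitudes for bits b₁, b₂, …; only kets whose every factor amplitude is nonzero survive.
|000⟩: (0.1165)(0.9243)(0.6302) = 0.06786
|001⟩: (0.1165)(0.9243)(-0.193 + 0.7521i) = (-0.02078 + 0.08099i)
|010⟩: (0.1165)(0.3816)(0.6302) = 0.02802
|011⟩: (0.1165)(0.3816)(-0.193 + 0.7521i) = (-0.00858 + 0.03344i)
|100⟩: (0.9932)(0.9243)(0.6302) = 0.5785
|101⟩: (0.9932)(0.9243)(-0.193 + 0.7521i) = (-0.1772 + 0.6904i)
|110⟩: (0.9932)(0.3816)(0.6302) = 0.2388
|111⟩: (0.9932)(0.3816)(-0.193 + 0.7521i) = (-0.07315 + 0.285i)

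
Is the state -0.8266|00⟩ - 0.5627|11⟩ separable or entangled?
Entangled

Writing the state as a|00⟩ + b|01⟩ + c|10⟩ + d|11⟩, it is a product state iff ad − bc = 0.
Here (a, b, c, d) = (-0.8266, 0, 0, -0.5627): ad − bc = (-0.8266)(-0.5627) − (0)(0) = 0.4651 ≠ 0, so the state is entangled.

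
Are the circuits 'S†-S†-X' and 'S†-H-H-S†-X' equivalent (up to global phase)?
Yes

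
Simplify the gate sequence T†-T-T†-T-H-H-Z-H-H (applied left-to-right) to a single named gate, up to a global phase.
Z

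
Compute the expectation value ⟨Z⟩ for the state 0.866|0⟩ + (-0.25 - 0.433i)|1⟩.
0.5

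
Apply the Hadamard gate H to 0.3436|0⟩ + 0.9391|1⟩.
0.907|0⟩ - 0.4211|1⟩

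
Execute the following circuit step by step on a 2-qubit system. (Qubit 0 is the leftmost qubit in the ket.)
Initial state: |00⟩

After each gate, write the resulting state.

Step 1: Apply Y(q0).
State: i|10⟩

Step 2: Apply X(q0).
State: i|00⟩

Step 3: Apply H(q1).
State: (1/√2)i|00⟩ + (1/√2)i|01⟩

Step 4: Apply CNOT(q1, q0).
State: (1/√2)i|00⟩ + (1/√2)i|11⟩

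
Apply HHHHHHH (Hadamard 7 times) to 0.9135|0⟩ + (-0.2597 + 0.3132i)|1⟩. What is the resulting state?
(0.4623 + 0.2215i)|0⟩ + (0.8296 - 0.2215i)|1⟩

H² = I, so H^7 = H: a single Hadamard. With (a, b) = (0.9135, (-0.2597 + 0.3132i)), H gives ((a + b)/√2, (a − b)/√2) = ((0.4623 + 0.2215i), (0.8296 - 0.2215i)).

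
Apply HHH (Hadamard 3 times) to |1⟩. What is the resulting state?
1/√2|0⟩ - 1/√2|1⟩

H² = I, so H^3 = H: a single Hadamard. With (a, b) = (0, 1), H gives ((a + b)/√2, (a − b)/√2) = (1/√2, -1/√2).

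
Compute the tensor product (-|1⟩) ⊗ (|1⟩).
-|11⟩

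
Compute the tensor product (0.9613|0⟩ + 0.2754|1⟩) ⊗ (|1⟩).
0.9613|01⟩ + 0.2754|11⟩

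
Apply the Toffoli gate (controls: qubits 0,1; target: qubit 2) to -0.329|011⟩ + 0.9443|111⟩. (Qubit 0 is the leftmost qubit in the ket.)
-0.329|011⟩ + 0.9443|110⟩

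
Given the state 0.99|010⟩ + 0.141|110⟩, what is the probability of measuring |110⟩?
0.01988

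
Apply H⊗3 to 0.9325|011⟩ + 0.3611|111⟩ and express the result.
0.4574|000⟩ - 0.4574|001⟩ - 0.4574|010⟩ + 0.4574|011⟩ + 0.202|100⟩ - 0.202|101⟩ - 0.202|110⟩ + 0.202|111⟩

H⊗3 gives amp(|y⟩) = (1/2√2) Σ_x (−1)^(x·y) amp(|x⟩), where x·y is the number of positions in which both x and y have a 1.
|000⟩: (0.9325 + 0.3611)/(2√2) = 0.4574
|001⟩: (-0.9325 - 0.3611)/(2√2) = -0.4574
|010⟩: (-0.9325 - 0.3611)/(2√2) = -0.4574
|011⟩: (0.9325 + 0.3611)/(2√2) = 0.4574
|100⟩: (0.9325 - 0.3611)/(2√2) = 0.202
|101⟩: (-0.9325 + 0.3611)/(2√2) = -0.202
|110⟩: (-0.9325 + 0.3611)/(2√2) = -0.202
|111⟩: (0.9325 - 0.3611)/(2√2) = 0.202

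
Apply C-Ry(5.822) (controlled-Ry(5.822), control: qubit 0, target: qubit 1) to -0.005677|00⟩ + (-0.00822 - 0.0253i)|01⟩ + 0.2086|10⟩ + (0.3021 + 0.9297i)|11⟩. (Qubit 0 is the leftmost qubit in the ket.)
-0.005677|00⟩ + (-0.00822 - 0.0253i)|01⟩ + (-0.2721 - 0.2125i)|10⟩ + (-0.2464 - 0.9051i)|11⟩

C-Ry(5.822) leaves the control-|0⟩ kets |00⟩, |01⟩ unchanged and applies Ry(5.822) to qubit 1 on the control-|1⟩ pair (|10⟩, |11⟩).
Ry(5.822) = [[cos(θ/2), −sin(θ/2)], [sin(θ/2), cos(θ/2)]]; θ = 5.822, cos(θ/2) ≈ -0.973531, sin(θ/2) ≈ 0.228555.
With a = amp(|10⟩) = 0.2086 and b = amp(|11⟩) = (0.3021 + 0.9297i):
new amp(|10⟩) = (-0.973531)·a + (-0.228555)·b = (-0.2721 - 0.2125i)
new amp(|11⟩) = (0.228555)·a + (-0.973531)·b = (-0.2464 - 0.9051i)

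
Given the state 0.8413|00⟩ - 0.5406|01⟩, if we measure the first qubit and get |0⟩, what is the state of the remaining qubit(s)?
0.8413|0⟩ - 0.5406|1⟩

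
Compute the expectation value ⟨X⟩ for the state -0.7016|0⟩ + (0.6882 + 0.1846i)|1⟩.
-0.9657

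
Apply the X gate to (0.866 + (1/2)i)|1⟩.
(0.866 + (1/2)i)|0⟩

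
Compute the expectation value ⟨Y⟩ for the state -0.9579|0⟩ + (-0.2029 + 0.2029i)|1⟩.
-0.3887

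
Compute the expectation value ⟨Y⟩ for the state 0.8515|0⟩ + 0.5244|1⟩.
0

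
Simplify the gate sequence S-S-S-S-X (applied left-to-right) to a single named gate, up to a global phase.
X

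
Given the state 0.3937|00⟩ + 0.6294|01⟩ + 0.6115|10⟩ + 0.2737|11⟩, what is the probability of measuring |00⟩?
0.155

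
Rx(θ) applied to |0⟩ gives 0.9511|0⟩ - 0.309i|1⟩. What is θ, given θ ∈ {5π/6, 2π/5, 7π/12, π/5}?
π/5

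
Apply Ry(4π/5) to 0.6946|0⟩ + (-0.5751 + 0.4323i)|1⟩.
(0.7616 - 0.4111i)|0⟩ + (0.4829 + 0.1336i)|1⟩

Ry(4π/5) = [[cos(θ/2), −sin(θ/2)], [sin(θ/2), cos(θ/2)]]; θ = 4π/5, cos(θ/2) ≈ 0.309017, sin(θ/2) ≈ 0.951057.
With a = amp(|0⟩) = 0.6946 and b = amp(|1⟩) = (-0.5751 + 0.4323i):
new amp(|0⟩) = (0.309017)·a + (-0.951057)·b = (0.7616 - 0.4111i)
new amp(|1⟩) = (0.951057)·a + (0.309017)·b = (0.4829 + 0.1336i)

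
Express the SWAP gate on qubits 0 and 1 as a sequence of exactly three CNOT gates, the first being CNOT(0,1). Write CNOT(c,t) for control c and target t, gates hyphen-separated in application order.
CNOT(0,1)-CNOT(1,0)-CNOT(0,1)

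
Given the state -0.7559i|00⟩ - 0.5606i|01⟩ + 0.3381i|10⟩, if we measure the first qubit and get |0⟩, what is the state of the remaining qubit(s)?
-0.8032i|0⟩ - 0.5957i|1⟩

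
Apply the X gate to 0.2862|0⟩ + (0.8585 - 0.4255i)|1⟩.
(0.8585 - 0.4255i)|0⟩ + 0.2862|1⟩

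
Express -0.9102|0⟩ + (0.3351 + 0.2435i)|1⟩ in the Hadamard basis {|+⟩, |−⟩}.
(-0.4067 + 0.1722i)|+⟩ + (-0.8806 - 0.1722i)|−⟩

With |ψ⟩ = α|0⟩ + β|1⟩, the Hadamard-basis coefficients are ⟨+|ψ⟩ = (α + β)/√2 and ⟨−|ψ⟩ = (α − β)/√2.
Here α = -0.9102, β = (0.3351 + 0.2435i): (α + β)/√2 = (-0.4067 + 0.1722i), (α − β)/√2 = (-0.8806 - 0.1722i).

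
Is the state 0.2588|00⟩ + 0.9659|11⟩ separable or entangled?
Entangled

Writing the state as a|00⟩ + b|01⟩ + c|10⟩ + d|11⟩, it is a product state iff ad − bc = 0.
Here (a, b, c, d) = (0.2588, 0, 0, 0.9659): ad − bc = (0.2588)(0.9659) − (0)(0) = 0.25 ≠ 0, so the state is entangled.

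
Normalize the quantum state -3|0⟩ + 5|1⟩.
-0.5145|0⟩ + 0.8575|1⟩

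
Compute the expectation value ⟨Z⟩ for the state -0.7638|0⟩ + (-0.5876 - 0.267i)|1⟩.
0.1668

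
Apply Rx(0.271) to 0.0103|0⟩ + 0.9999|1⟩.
(0.01021 - 0.1351i)|0⟩ + (0.9907 - 0.001391i)|1⟩

Rx(0.271) = [[cos(θ/2), −i·sin(θ/2)], [−i·sin(θ/2), cos(θ/2)]]; θ = 0.271, cos(θ/2) ≈ 0.990834, sin(θ/2) ≈ 0.135086.
With a = amp(|0⟩) = 0.0103 and b = amp(|1⟩) = 0.9999:
new amp(|0⟩) = (0.990834)·a + (-0.135086i)·b = (0.01021 - 0.1351i)
new amp(|1⟩) = (-0.135086i)·a + (0.990834)·b = (0.9907 - 0.001391i)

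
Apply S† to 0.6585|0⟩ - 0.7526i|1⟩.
0.6585|0⟩ - 0.7526|1⟩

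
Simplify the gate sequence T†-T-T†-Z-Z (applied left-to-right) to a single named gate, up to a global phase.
T†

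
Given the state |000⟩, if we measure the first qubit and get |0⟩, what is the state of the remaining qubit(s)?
|00⟩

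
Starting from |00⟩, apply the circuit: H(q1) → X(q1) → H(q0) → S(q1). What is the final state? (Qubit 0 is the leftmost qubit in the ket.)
1/2|00⟩ + (1/2)i|01⟩ + 1/2|10⟩ + (1/2)i|11⟩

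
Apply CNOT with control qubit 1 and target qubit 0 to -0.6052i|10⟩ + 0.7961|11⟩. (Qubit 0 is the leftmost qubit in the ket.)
0.7961|01⟩ - 0.6052i|10⟩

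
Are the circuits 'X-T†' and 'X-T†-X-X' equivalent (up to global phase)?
Yes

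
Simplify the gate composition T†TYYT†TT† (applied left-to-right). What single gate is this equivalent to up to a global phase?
T†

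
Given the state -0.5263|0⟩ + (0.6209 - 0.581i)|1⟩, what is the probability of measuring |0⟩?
0.277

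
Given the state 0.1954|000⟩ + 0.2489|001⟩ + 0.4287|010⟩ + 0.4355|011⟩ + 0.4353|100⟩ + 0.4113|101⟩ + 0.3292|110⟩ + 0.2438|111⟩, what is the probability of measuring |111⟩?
0.05944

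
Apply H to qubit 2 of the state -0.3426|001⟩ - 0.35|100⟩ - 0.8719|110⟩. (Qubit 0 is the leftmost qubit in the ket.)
-0.2423|000⟩ + 0.2423|001⟩ - 0.2475|100⟩ - 0.2475|101⟩ - 0.6165|110⟩ - 0.6165|111⟩

H on qubit 2 mixes each pair of kets that differ only in qubit 2: amplitudes (a, b) of (|…0…⟩, |…1…⟩) become ((a + b)/√2, (a − b)/√2). Kets absent from the input have amplitude 0.
(|000⟩, |001⟩): (a, b) = (0, -0.3426) → (-0.2423, 0.2423)
(|100⟩, |101⟩): (a, b) = (-0.35, 0) → (-0.2475, -0.2475)
(|110⟩, |111⟩): (a, b) = (-0.8719, 0) → (-0.6165, -0.6165)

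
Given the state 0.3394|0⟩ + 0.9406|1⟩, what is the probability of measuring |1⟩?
0.8847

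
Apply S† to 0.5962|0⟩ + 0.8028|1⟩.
0.5962|0⟩ - 0.8028i|1⟩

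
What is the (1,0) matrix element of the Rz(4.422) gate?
0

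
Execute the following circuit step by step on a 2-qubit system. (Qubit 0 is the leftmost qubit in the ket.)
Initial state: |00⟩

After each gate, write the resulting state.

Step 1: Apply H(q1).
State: 1/√2|00⟩ + 1/√2|01⟩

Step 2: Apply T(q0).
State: 1/√2|00⟩ + 1/√2|01⟩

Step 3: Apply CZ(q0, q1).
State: 1/√2|00⟩ + 1/√2|01⟩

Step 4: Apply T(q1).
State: 1/√2|00⟩ + (1/2 + (1/2)i)|01⟩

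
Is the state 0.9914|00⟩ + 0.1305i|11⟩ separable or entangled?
Entangled

Writing the state as a|00⟩ + b|01⟩ + c|10⟩ + d|11⟩, it is a product state iff ad − bc = 0.
Here (a, b, c, d) = (0.9914, 0, 0, 0.1305i): ad − bc = (0.9914)(0.1305i) − (0)(0) = 0.1294i ≠ 0, so the state is entangled.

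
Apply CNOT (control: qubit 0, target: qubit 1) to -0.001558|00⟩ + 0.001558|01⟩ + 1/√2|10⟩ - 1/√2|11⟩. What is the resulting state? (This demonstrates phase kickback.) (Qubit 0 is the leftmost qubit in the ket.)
-0.001558|00⟩ + 0.001558|01⟩ - 1/√2|10⟩ + 1/√2|11⟩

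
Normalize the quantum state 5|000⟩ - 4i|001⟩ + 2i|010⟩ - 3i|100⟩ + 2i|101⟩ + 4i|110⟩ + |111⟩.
1/√3|000⟩ - 0.4619i|001⟩ + 0.2309i|010⟩ - 0.3464i|100⟩ + 0.2309i|101⟩ + 0.4619i|110⟩ + 0.1155|111⟩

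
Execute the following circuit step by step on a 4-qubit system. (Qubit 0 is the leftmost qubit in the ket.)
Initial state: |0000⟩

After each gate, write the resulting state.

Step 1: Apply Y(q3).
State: i|0001⟩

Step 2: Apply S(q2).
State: i|0001⟩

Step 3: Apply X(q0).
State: i|1001⟩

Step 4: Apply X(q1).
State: i|1101⟩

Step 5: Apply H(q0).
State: (1/√2)i|0101⟩ - (1/√2)i|1101⟩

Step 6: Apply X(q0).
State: -(1/√2)i|0101⟩ + (1/√2)i|1101⟩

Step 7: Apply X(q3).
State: -(1/√2)i|0100⟩ + (1/√2)i|1100⟩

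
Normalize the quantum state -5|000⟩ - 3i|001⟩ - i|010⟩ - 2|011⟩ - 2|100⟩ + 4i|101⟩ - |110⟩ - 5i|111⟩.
-0.5423|000⟩ - 0.3254i|001⟩ - 0.1085i|010⟩ - 0.2169|011⟩ - 0.2169|100⟩ + 0.4339i|101⟩ - 0.1085|110⟩ - 0.5423i|111⟩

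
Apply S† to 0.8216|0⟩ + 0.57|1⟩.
0.8216|0⟩ - 0.57i|1⟩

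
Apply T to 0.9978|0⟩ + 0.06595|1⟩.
0.9978|0⟩ + (0.04663 + 0.04663i)|1⟩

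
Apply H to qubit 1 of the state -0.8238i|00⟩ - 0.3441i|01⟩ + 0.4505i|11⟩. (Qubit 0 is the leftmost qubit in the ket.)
-0.8258i|00⟩ - 0.3392i|01⟩ + 0.3186i|10⟩ - 0.3186i|11⟩

H on qubit 1 mixes each pair of kets that differ only in qubit 1: amplitudes (a, b) of (|…0…⟩, |…1…⟩) become ((a + b)/√2, (a − b)/√2). Kets absent from the input have amplitude 0.
(|00⟩, |01⟩): (a, b) = (-0.8238i, -0.3441i) → (-0.8258i, -0.3392i)
(|10⟩, |11⟩): (a, b) = (0, 0.4505i) → (0.3186i, -0.3186i)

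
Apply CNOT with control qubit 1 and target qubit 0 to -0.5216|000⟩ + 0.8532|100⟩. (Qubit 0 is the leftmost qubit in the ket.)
-0.5216|000⟩ + 0.8532|100⟩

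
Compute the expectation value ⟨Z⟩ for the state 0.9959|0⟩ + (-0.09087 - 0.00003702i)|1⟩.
0.9836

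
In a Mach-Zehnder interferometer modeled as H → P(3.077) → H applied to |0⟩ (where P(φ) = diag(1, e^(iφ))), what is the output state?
(0.001043 + 0.03227i)|0⟩ + (0.999 - 0.03227i)|1⟩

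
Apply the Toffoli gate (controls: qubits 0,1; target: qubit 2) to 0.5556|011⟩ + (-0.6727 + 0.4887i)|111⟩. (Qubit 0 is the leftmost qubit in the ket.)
0.5556|011⟩ + (-0.6727 + 0.4887i)|110⟩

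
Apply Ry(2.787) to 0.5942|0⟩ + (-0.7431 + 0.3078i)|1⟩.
(0.8362 - 0.303i)|0⟩ + (0.4538 + 0.05429i)|1⟩

Ry(2.787) = [[cos(θ/2), −sin(θ/2)], [sin(θ/2), cos(θ/2)]]; θ = 2.787, cos(θ/2) ≈ 0.176369, sin(θ/2) ≈ 0.984324.
With a = amp(|0⟩) = 0.5942 and b = amp(|1⟩) = (-0.7431 + 0.3078i):
new amp(|0⟩) = (0.176369)·a + (-0.984324)·b = (0.8362 - 0.303i)
new amp(|1⟩) = (0.984324)·a + (0.176369)·b = (0.4538 + 0.05429i)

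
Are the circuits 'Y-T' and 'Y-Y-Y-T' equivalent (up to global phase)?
Yes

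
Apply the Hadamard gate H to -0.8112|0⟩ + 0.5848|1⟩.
-0.1601|0⟩ - 0.9871|1⟩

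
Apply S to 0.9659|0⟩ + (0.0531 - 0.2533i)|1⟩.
0.9659|0⟩ + (0.2533 + 0.0531i)|1⟩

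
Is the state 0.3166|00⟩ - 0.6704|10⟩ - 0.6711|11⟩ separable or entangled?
Entangled

Writing the state as a|00⟩ + b|01⟩ + c|10⟩ + d|11⟩, it is a product state iff ad − bc = 0.
Here (a, b, c, d) = (0.3166, 0, -0.6704, -0.6711): ad − bc = (0.3166)(-0.6711) − (0)(-0.6704) = -0.2125 ≠ 0, so the state is entangled.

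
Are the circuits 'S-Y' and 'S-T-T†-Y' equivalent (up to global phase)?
Yes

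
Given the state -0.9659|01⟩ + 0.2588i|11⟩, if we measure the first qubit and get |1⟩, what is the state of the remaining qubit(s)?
i|1⟩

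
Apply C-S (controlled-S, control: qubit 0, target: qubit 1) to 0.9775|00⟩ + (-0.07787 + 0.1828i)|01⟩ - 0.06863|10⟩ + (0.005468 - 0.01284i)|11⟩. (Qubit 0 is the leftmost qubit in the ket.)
0.9775|00⟩ + (-0.07787 + 0.1828i)|01⟩ - 0.06863|10⟩ + (0.01284 + 0.005468i)|11⟩

C-S leaves the control-|0⟩ kets |00⟩, |01⟩ unchanged and applies S to qubit 1 on the control-|1⟩ pair (|10⟩, |11⟩).
S = [[1, 0], [0, i]].
With a = amp(|10⟩) = -0.06863 and b = amp(|11⟩) = (0.005468 - 0.01284i):
new amp(|10⟩) = (1)·a = -0.06863
new amp(|11⟩) = (i)·b = (0.01284 + 0.005468i)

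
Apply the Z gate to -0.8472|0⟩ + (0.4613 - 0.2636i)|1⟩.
-0.8472|0⟩ + (-0.4613 + 0.2636i)|1⟩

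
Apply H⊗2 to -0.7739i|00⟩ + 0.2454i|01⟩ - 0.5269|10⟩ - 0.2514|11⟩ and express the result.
(-0.3892 - 0.2643i)|00⟩ + (-0.1378 - 0.5097i)|01⟩ + (0.3892 - 0.2643i)|10⟩ + (0.1378 - 0.5097i)|11⟩

H⊗2 gives amp(|y⟩) = (1/2) Σ_x (−1)^(x·y) amp(|x⟩), where x·y is the number of positions in which both x and y have a 1.
|00⟩: (-0.7739i + 0.2454i - 0.5269 - 0.2514)/2 = (-0.3892 - 0.2643i)
|01⟩: (-0.7739i - 0.2454i - 0.5269 + 0.2514)/2 = (-0.1378 - 0.5097i)
|10⟩: (-0.7739i + 0.2454i + 0.5269 + 0.2514)/2 = (0.3892 - 0.2643i)
|11⟩: (-0.7739i - 0.2454i + 0.5269 - 0.2514)/2 = (0.1378 - 0.5097i)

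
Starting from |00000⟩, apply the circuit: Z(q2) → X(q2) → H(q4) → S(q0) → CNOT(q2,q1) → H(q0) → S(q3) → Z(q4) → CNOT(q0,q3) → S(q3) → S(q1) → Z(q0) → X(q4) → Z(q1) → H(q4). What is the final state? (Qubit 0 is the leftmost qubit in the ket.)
(1/√2)i|01101⟩ + 1/√2|11111⟩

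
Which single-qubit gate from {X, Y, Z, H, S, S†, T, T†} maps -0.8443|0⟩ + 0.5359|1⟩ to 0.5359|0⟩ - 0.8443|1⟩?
X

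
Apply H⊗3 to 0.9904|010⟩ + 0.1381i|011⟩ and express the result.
(0.3502 + 0.04883i)|000⟩ + (0.3502 - 0.04883i)|001⟩ + (-0.3502 - 0.04883i)|010⟩ + (-0.3502 + 0.04883i)|011⟩ + (0.3502 + 0.04883i)|100⟩ + (0.3502 - 0.04883i)|101⟩ + (-0.3502 - 0.04883i)|110⟩ + (-0.3502 + 0.04883i)|111⟩

H⊗3 gives amp(|y⟩) = (1/2√2) Σ_x (−1)^(x·y) amp(|x⟩), where x·y is the number of positions in which both x and y have a 1.
|000⟩: (0.9904 + 0.1381i)/(2√2) = (0.3502 + 0.04883i)
|001⟩: (0.9904 - 0.1381i)/(2√2) = (0.3502 - 0.04883i)
|010⟩: (-0.9904 - 0.1381i)/(2√2) = (-0.3502 - 0.04883i)
|011⟩: (-0.9904 + 0.1381i)/(2√2) = (-0.3502 + 0.04883i)
|100⟩: (0.9904 + 0.1381i)/(2√2) = (0.3502 + 0.04883i)
|101⟩: (0.9904 - 0.1381i)/(2√2) = (0.3502 - 0.04883i)
|110⟩: (-0.9904 - 0.1381i)/(2√2) = (-0.3502 - 0.04883i)
|111⟩: (-0.9904 + 0.1381i)/(2√2) = (-0.3502 + 0.04883i)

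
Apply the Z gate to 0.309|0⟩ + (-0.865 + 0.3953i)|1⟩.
0.309|0⟩ + (0.865 - 0.3953i)|1⟩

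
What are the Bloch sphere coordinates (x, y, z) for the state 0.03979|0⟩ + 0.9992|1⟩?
(0.07952, 0, -0.9968)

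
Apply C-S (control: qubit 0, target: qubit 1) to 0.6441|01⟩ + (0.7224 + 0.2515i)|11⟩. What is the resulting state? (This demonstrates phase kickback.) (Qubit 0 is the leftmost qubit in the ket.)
0.6441|01⟩ + (-0.2515 + 0.7224i)|11⟩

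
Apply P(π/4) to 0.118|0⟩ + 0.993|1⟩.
0.118|0⟩ + (0.7022 + 0.7022i)|1⟩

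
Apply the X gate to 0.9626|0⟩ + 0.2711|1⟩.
0.2711|0⟩ + 0.9626|1⟩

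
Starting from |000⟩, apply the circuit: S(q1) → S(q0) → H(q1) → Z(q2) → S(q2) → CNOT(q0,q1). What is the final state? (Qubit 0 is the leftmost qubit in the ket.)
1/√2|000⟩ + 1/√2|010⟩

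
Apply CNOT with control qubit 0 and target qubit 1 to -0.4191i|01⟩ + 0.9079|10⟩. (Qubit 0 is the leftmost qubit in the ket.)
-0.4191i|01⟩ + 0.9079|11⟩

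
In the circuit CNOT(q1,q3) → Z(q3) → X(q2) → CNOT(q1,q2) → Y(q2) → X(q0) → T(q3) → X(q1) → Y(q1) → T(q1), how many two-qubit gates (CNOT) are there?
2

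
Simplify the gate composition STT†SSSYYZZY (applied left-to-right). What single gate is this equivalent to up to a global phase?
Y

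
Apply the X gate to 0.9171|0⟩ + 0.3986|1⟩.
0.3986|0⟩ + 0.9171|1⟩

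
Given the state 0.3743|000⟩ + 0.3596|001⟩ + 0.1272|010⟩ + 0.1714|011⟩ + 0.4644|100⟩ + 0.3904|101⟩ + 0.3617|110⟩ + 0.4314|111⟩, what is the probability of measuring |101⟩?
0.1524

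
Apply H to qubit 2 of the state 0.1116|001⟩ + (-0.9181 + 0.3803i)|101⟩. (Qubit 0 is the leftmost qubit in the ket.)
0.07891|000⟩ - 0.07891|001⟩ + (-0.6492 + 0.2689i)|100⟩ + (0.6492 - 0.2689i)|101⟩

H on qubit 2 mixes each pair of kets that differ only in qubit 2: amplitudes (a, b) of (|…0…⟩, |…1…⟩) become ((a + b)/√2, (a − b)/√2). Kets absent from the input have amplitude 0.
(|000⟩, |001⟩): (a, b) = (0, 0.1116) → (0.07891, -0.07891)
(|100⟩, |101⟩): (a, b) = (0, (-0.9181 + 0.3803i)) → ((-0.6492 + 0.2689i), (0.6492 - 0.2689i))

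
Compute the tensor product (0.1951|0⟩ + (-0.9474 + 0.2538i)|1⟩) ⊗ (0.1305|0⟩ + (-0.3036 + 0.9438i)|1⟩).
0.02546|00⟩ + (-0.05923 + 0.1841i)|01⟩ + (-0.1236 + 0.03312i)|10⟩ + (0.04809 - 0.9712i)|11⟩

amp(|b₁b₂…⟩) = product of the factor amplitudes for bits b₁, b₂, …; only kets whose every factor amplitude is nonzero survive.
|00⟩: (0.1951)(0.1305) = 0.02546
|01⟩: (0.1951)(-0.3036 + 0.9438i) = (-0.05923 + 0.1841i)
|10⟩: (-0.9474 + 0.2538i)(0.1305) = (-0.1236 + 0.03312i)
|11⟩: (-0.9474 + 0.2538i)(-0.3036 + 0.9438i) = (0.04809 - 0.9712i)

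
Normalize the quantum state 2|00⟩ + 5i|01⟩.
0.3714|00⟩ + 0.9285i|01⟩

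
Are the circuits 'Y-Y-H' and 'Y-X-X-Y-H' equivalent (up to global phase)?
Yes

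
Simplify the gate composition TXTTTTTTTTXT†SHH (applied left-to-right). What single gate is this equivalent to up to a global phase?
S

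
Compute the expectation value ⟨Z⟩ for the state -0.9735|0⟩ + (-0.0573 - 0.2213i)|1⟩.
0.8954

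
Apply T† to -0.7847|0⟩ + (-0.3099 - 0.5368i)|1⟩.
-0.7847|0⟩ + (-0.5987 - 0.1604i)|1⟩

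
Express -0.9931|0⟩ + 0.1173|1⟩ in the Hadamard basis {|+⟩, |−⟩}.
-0.6193|+⟩ - 0.7852|−⟩

With |ψ⟩ = α|0⟩ + β|1⟩, the Hadamard-basis coefficients are ⟨+|ψ⟩ = (α + β)/√2 and ⟨−|ψ⟩ = (α − β)/√2.
Here α = -0.9931, β = 0.1173: (α + β)/√2 = -0.6193, (α − β)/√2 = -0.7852.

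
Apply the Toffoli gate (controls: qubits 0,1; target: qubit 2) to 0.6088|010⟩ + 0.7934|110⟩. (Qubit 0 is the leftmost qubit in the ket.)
0.6088|010⟩ + 0.7934|111⟩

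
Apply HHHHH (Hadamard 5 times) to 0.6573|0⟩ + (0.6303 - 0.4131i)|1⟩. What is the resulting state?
(0.9105 - 0.2921i)|0⟩ + (0.01909 + 0.2921i)|1⟩

H² = I, so H^5 = H: a single Hadamard. With (a, b) = (0.6573, (0.6303 - 0.4131i)), H gives ((a + b)/√2, (a − b)/√2) = ((0.9105 - 0.2921i), (0.01909 + 0.2921i)).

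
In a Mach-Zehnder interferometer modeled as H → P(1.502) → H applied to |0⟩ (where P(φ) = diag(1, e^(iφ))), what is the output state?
(0.5344 + 0.4988i)|0⟩ + (0.4656 - 0.4988i)|1⟩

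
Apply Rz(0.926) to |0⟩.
(0.8947 - 0.4466i)|0⟩

Rz(0.926) = [[e^(−iθ/2), 0], [0, e^(iθ/2)]] with e^(±iθ/2) = cos(θ/2) ± i·sin(θ/2); θ = 0.926, cos(θ/2) ≈ 0.894717, sin(θ/2) ≈ 0.446634.
With a = amp(|0⟩) = 1 and b = amp(|1⟩) = 0:
new amp(|0⟩) = (0.894717 - 0.446634i)·a = (0.8947 - 0.4466i)
new amp(|1⟩) = (0.894717 + 0.446634i)·b = 0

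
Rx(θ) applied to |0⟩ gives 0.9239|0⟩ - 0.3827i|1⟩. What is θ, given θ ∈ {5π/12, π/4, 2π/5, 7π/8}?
π/4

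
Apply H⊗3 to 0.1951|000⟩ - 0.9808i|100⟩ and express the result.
(0.06898 - 0.3468i)|000⟩ + (0.06898 - 0.3468i)|001⟩ + (0.06898 - 0.3468i)|010⟩ + (0.06898 - 0.3468i)|011⟩ + (0.06898 + 0.3468i)|100⟩ + (0.06898 + 0.3468i)|101⟩ + (0.06898 + 0.3468i)|110⟩ + (0.06898 + 0.3468i)|111⟩

H⊗3 gives amp(|y⟩) = (1/2√2) Σ_x (−1)^(x·y) amp(|x⟩), where x·y is the number of positions in which both x and y have a 1.
|000⟩: (0.1951 - 0.9808i)/(2√2) = (0.06898 - 0.3468i)
|001⟩: (0.1951 - 0.9808i)/(2√2) = (0.06898 - 0.3468i)
|010⟩: (0.1951 - 0.9808i)/(2√2) = (0.06898 - 0.3468i)
|011⟩: (0.1951 - 0.9808i)/(2√2) = (0.06898 - 0.3468i)
|100⟩: (0.1951 + 0.9808i)/(2√2) = (0.06898 + 0.3468i)
|101⟩: (0.1951 + 0.9808i)/(2√2) = (0.06898 + 0.3468i)
|110⟩: (0.1951 + 0.9808i)/(2√2) = (0.06898 + 0.3468i)
|111⟩: (0.1951 + 0.9808i)/(2√2) = (0.06898 + 0.3468i)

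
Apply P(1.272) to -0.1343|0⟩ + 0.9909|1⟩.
-0.1343|0⟩ + (0.2917 + 0.947i)|1⟩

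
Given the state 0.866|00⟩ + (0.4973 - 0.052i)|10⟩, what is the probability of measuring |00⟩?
0.75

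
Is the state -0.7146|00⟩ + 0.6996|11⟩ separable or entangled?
Entangled

Writing the state as a|00⟩ + b|01⟩ + c|10⟩ + d|11⟩, it is a product state iff ad − bc = 0.
Here (a, b, c, d) = (-0.7146, 0, 0, 0.6996): ad − bc = (-0.7146)(0.6996) − (0)(0) = -0.4999 ≠ 0, so the state is entangled.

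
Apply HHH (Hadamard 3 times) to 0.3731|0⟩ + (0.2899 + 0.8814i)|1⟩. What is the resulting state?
(0.4688 + 0.6232i)|0⟩ + (0.05883 - 0.6232i)|1⟩

H² = I, so H^3 = H: a single Hadamard. With (a, b) = (0.3731, (0.2899 + 0.8814i)), H gives ((a + b)/√2, (a − b)/√2) = ((0.4688 + 0.6232i), (0.05883 - 0.6232i)).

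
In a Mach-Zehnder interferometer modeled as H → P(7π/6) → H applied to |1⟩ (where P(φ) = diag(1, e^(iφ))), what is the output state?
(0.933 + 0.25i)|0⟩ + (0.06699 - 0.25i)|1⟩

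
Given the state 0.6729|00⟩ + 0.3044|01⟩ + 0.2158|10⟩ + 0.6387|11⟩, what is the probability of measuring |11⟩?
0.4079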